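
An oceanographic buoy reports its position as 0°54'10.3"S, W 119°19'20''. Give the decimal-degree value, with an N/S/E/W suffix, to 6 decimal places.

Latitude: 0 + 54/60 + 10.3/3600 = 0.9028611
Lon: 19′ + 20″ = 19.33333′; 119 + 19.33333/60 = 119.3222222

0.902861° S, 119.322222° W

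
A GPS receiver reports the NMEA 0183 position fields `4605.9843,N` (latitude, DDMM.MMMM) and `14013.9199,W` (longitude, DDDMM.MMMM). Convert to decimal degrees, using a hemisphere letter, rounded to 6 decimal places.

Lat: degrees = first 2 digits = 46, minutes = 5.9843; 46 + 5.9843/60 = 46.0997383
λ: split at 3 digits → 140° and 13.9199′; 140 + 13.9199/60 = 140.2319983

46.099738° N, 140.231998° W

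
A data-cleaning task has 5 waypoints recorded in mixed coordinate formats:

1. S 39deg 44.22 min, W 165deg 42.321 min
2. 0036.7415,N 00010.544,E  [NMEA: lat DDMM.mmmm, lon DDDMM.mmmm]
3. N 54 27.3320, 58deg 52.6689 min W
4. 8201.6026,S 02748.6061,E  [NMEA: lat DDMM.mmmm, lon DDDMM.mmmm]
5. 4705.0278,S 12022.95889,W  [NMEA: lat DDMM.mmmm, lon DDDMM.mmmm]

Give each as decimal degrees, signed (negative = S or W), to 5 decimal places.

1. -39.73700, -165.70535
2. 0.61236, 0.17573
3. 54.45553, -58.87782
4. -82.02671, 27.81010
5. -47.08380, -120.38265

Point 1:
  Lat: 39 + 44.22/60 = 39.737000
  S ⇒ negate
  Lon: 42.321′ = 0.705350°; total 165.705350
  hemisphere W, so the sign is −
Point 2:
  Lat: degrees = first 2 digits = 0, minutes = 36.7415; 0 + 36.7415/60 = 0.612358
  N ⇒ keep positive
  Longitude: degrees = first 3 digits = 0, minutes = 10.544; 0 + 10.544/60 = 0.175733
  E → positive
Point 3:
  Lat: 27.332′ = 0.455533°; total 54.455533
  N ⇒ keep positive
  Longitude: 52.6689′ = 0.877815°; total 58.877815
  hemisphere W, so the sign is −
Point 4:
  φ: degrees = first 2 digits = 82, minutes = 1.6026; 82 + 1.6026/60 = 82.026710
  hemisphere S, so the sign is −
  Lon: split at 3 digits → 027° and 48.6061′; 27 + 48.6061/60 = 27.810102
  E ⇒ keep positive
Point 5:
  Latitude: split at 2 digits → 47° and 5.0278′; 47 + 5.0278/60 = 47.083797
  S ⇒ negate
  Longitude: split at 3 digits → 120° and 22.95889′; 120 + 22.95889/60 = 120.382648
  W ⇒ negate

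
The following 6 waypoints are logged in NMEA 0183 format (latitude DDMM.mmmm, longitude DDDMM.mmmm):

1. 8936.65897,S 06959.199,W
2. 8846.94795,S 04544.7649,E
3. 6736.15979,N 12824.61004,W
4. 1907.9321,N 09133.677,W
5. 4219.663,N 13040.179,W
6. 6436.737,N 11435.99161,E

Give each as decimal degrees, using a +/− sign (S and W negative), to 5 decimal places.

Point 1:
  Latitude: split at 2 digits → 89° and 36.65897′; 89 + 36.65897/60 = 89.610983
  S ⇒ negate
  Longitude: degrees = first 3 digits = 69, minutes = 59.199; 69 + 59.199/60 = 69.986650
  W ⇒ negate
Point 2:
  φ: split at 2 digits → 88° and 46.94795′; 88 + 46.94795/60 = 88.782466
  S ⇒ negate
  Lon: degrees = first 3 digits = 45, minutes = 44.7649; 45 + 44.7649/60 = 45.746082
  E ⇒ keep positive
Point 3:
  φ: degrees = first 2 digits = 67, minutes = 36.15979; 67 + 36.15979/60 = 67.602663
  N ⇒ keep positive
  Lon: split at 3 digits → 128° and 24.61004′; 128 + 24.61004/60 = 128.410167
  W ⇒ negate
Point 4:
  Lat: degrees = first 2 digits = 19, minutes = 7.9321; 19 + 7.9321/60 = 19.132202
  N ⇒ keep positive
  λ: degrees = first 3 digits = 91, minutes = 33.677; 91 + 33.677/60 = 91.561283
  W → negative
Point 5:
  φ: degrees = first 2 digits = 42, minutes = 19.663; 42 + 19.663/60 = 42.327717
  N → positive
  Lon: split at 3 digits → 130° and 40.179′; 130 + 40.179/60 = 130.669650
  hemisphere W, so the sign is −
Point 6:
  Latitude: split at 2 digits → 64° and 36.737′; 64 + 36.737/60 = 64.612283
  N → positive
  Longitude: degrees = first 3 digits = 114, minutes = 35.99161; 114 + 35.99161/60 = 114.599860
  E ⇒ keep positive

1. -89.61098, -69.98665
2. -88.78247, 45.74608
3. 67.60266, -128.41017
4. 19.13220, -91.56128
5. 42.32772, -130.66965
6. 64.61228, 114.59986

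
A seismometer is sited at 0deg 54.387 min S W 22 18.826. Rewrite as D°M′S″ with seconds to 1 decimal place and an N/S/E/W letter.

Latitude: fractional minutes 0.38700 × 60 = 23.220″
λ: fractional minutes 0.82600 × 60 = 49.560″

0°54′23.2″ S, 22°18′49.6″ W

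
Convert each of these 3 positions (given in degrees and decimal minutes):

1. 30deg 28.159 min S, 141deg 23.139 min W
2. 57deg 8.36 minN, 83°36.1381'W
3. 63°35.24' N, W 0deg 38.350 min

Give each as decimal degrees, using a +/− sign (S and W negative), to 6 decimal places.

1. -30.469317, -141.385650
2. 57.139333, -83.602302
3. 63.587333, -0.639167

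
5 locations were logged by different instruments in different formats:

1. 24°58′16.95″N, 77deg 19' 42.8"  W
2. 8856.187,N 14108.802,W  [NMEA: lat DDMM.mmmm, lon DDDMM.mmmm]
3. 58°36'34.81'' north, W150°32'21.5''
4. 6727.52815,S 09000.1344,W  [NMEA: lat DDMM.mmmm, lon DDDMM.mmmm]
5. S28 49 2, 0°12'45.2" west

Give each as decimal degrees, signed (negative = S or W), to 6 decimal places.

1. 24.971375, -77.328556
2. 88.936450, -141.146700
3. 58.609669, -150.539306
4. -67.458803, -90.002240
5. -28.817222, -0.212556

Point 1:
  Latitude: 58′ + 16.95″ = 58.28250′; 24 + 58.28250/60 = 24.9713750
  N → positive
  Lon: 77 + 19/60 + 42.8/3600 = 77.3285556
  W ⇒ negate
Point 2:
  Latitude: split at 2 digits → 88° and 56.187′; 88 + 56.187/60 = 88.9364500
  N ⇒ keep positive
  Lon: degrees = first 3 digits = 141, minutes = 8.802; 141 + 8.802/60 = 141.1467000
  W → negative
Point 3:
  Lat: 58 + 36/60 + 34.81/3600 = 58.6096694
  N → positive
  Longitude: 150 + 32/60 + 21.5/3600 = 150.5393056
  hemisphere W, so the sign is −
Point 4:
  Lat: degrees = first 2 digits = 67, minutes = 27.52815; 67 + 27.52815/60 = 67.4588025
  S → negative
  λ: split at 3 digits → 090° and 0.1344′; 90 + 0.1344/60 = 90.0022400
  W ⇒ negate
Point 5:
  φ: 49′ + 2″ = 49.03333′; 28 + 49.03333/60 = 28.8172222
  S ⇒ negate
  Longitude: 12′ + 45.2″ = 12.75333′; 0 + 12.75333/60 = 0.2125556
  hemisphere W, so the sign is −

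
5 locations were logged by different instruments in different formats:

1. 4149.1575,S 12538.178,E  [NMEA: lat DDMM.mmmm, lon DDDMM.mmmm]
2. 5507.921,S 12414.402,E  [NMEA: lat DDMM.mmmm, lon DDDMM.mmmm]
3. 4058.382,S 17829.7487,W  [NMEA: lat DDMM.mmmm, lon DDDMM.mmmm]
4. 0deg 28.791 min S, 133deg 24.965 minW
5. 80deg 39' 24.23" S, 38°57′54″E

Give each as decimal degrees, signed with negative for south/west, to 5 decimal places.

1. -41.81929, 125.63630
2. -55.13202, 124.24003
3. -40.97303, -178.49581
4. -0.47985, -133.41608
5. -80.65673, 38.96500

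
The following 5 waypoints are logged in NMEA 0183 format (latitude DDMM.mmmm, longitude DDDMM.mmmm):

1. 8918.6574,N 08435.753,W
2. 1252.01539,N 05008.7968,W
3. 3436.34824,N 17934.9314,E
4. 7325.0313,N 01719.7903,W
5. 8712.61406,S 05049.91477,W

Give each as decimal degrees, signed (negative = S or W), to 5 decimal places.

Point 1:
  φ: split at 2 digits → 89° and 18.6574′; 89 + 18.6574/60 = 89.310957
  N ⇒ keep positive
  Lon: degrees = first 3 digits = 84, minutes = 35.753; 84 + 35.753/60 = 84.595883
  W → negative
Point 2:
  φ: split at 2 digits → 12° and 52.01539′; 12 + 52.01539/60 = 12.866923
  N ⇒ keep positive
  Lon: split at 3 digits → 050° and 8.7968′; 50 + 8.7968/60 = 50.146613
  hemisphere W, so the sign is −
Point 3:
  Lat: split at 2 digits → 34° and 36.34824′; 34 + 36.34824/60 = 34.605804
  N → positive
  Lon: degrees = first 3 digits = 179, minutes = 34.9314; 179 + 34.9314/60 = 179.582190
  E ⇒ keep positive
Point 4:
  Lat: split at 2 digits → 73° and 25.0313′; 73 + 25.0313/60 = 73.417188
  N → positive
  λ: split at 3 digits → 017° and 19.7903′; 17 + 19.7903/60 = 17.329838
  hemisphere W, so the sign is −
Point 5:
  φ: degrees = first 2 digits = 87, minutes = 12.61406; 87 + 12.61406/60 = 87.210234
  S → negative
  λ: degrees = first 3 digits = 50, minutes = 49.91477; 50 + 49.91477/60 = 50.831913
  W ⇒ negate

1. 89.31096, -84.59588
2. 12.86692, -50.14661
3. 34.60580, 179.58219
4. 73.41719, -17.32984
5. -87.21023, -50.83191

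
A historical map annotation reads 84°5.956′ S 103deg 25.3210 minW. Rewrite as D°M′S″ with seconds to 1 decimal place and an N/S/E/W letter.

φ: fractional minutes 0.95600 × 60 = 57.360″
Lon: fractional minutes 0.32100 × 60 = 19.260″

84°05′57.4″ S, 103°25′19.3″ W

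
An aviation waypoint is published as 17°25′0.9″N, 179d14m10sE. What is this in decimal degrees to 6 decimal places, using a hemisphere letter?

17.416917° N, 179.236111° E

φ: 17° + 25/60 + 0.9/3600 = 17 + 0.416667 + 0.000250 = 17.4169167
λ: 179 + 14/60 + 10/3600 = 179.2361111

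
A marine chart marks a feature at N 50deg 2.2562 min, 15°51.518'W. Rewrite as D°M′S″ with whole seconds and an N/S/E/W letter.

50°02′15″ N, 15°51′31″ W

Lat: 2.25620′ → 2′ and 0.25620 × 60 = 15.37″
Longitude: fractional minutes 0.51800 × 60 = 31.08″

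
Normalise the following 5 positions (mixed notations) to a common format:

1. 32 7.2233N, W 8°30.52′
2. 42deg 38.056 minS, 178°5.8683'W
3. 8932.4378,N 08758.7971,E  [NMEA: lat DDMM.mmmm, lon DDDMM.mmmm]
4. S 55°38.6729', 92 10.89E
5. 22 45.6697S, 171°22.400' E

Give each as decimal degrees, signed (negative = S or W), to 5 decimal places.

Point 1:
  Latitude: 7.2233′ = 0.120388°; total 32.120388
  N ⇒ keep positive
  Longitude: 30.52′ = 0.508667°; total 8.508667
  W ⇒ negate
Point 2:
  Latitude: 42 + 38.056/60 = 42.634267
  S ⇒ negate
  Longitude: 178 + 5.8683/60 = 178.097805
  W → negative
Point 3:
  Latitude: degrees = first 2 digits = 89, minutes = 32.4378; 89 + 32.4378/60 = 89.540630
  N ⇒ keep positive
  Lon: split at 3 digits → 087° and 58.7971′; 87 + 58.7971/60 = 87.979952
  E → positive
Point 4:
  Latitude: 55 + 38.6729/60 = 55.644548
  S → negative
  Longitude: 92 + 10.89/60 = 92.181500
  E → positive
Point 5:
  Lat: 45.6697′ = 0.761162°; total 22.761162
  S → negative
  λ: 22.4′ = 0.373333°; total 171.373333
  E ⇒ keep positive

1. 32.12039, -8.50867
2. -42.63427, -178.09781
3. 89.54063, 87.97995
4. -55.64455, 92.18150
5. -22.76116, 171.37333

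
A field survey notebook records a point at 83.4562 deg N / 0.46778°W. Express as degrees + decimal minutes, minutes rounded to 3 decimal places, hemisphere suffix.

83° 27.372′ N, 0° 28.067′ W

Latitude: minutes = (83.456200 − 83) × 60 = 27.37200
Lon: minutes = (0.467780 − 0) × 60 = 28.06680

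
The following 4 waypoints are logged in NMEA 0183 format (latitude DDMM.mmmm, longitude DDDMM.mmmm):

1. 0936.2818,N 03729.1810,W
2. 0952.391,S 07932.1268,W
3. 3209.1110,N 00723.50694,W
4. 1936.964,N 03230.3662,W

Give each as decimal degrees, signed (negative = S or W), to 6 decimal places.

1. 9.604697, -37.486350
2. -9.873183, -79.535447
3. 32.151850, -7.391782
4. 19.616067, -32.506103

Point 1:
  Latitude: split at 2 digits → 09° and 36.2818′; 9 + 36.2818/60 = 9.6046967
  N ⇒ keep positive
  Lon: split at 3 digits → 037° and 29.181′; 37 + 29.181/60 = 37.4863500
  W → negative
Point 2:
  φ: split at 2 digits → 09° and 52.391′; 9 + 52.391/60 = 9.8731833
  S → negative
  λ: degrees = first 3 digits = 79, minutes = 32.1268; 79 + 32.1268/60 = 79.5354467
  hemisphere W, so the sign is −
Point 3:
  Lat: degrees = first 2 digits = 32, minutes = 9.111; 32 + 9.111/60 = 32.1518500
  N ⇒ keep positive
  λ: degrees = first 3 digits = 7, minutes = 23.50694; 7 + 23.50694/60 = 7.3917823
  W → negative
Point 4:
  Lat: degrees = first 2 digits = 19, minutes = 36.964; 19 + 36.964/60 = 19.6160667
  N ⇒ keep positive
  Longitude: split at 3 digits → 032° and 30.3662′; 32 + 30.3662/60 = 32.5061033
  W ⇒ negate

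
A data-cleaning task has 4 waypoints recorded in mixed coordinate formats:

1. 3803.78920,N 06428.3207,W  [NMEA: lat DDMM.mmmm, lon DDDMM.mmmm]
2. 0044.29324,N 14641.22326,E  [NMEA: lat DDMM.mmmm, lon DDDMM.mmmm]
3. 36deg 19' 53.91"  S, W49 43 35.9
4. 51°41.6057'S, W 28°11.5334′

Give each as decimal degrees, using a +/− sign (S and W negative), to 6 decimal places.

1. 38.063153, -64.472012
2. 0.738221, 146.687054
3. -36.331642, -49.726639
4. -51.693428, -28.192223

Point 1:
  φ: split at 2 digits → 38° and 3.7892′; 38 + 3.7892/60 = 38.0631533
  N ⇒ keep positive
  λ: split at 3 digits → 064° and 28.3207′; 64 + 28.3207/60 = 64.4720117
  W → negative
Point 2:
  Latitude: split at 2 digits → 00° and 44.29324′; 0 + 44.29324/60 = 0.7382207
  N ⇒ keep positive
  Longitude: degrees = first 3 digits = 146, minutes = 41.22326; 146 + 41.22326/60 = 146.6870543
  E ⇒ keep positive
Point 3:
  φ: 36° + 19/60 + 53.91/3600 = 36 + 0.316667 + 0.014975 = 36.3316417
  hemisphere S, so the sign is −
  Lon: 49 + 43/60 + 35.9/3600 = 49.7266389
  W ⇒ negate
Point 4:
  φ: 51 + 41.6057/60 = 51.6934283
  S ⇒ negate
  Longitude: 28 + 11.5334/60 = 28.1922233
  W ⇒ negate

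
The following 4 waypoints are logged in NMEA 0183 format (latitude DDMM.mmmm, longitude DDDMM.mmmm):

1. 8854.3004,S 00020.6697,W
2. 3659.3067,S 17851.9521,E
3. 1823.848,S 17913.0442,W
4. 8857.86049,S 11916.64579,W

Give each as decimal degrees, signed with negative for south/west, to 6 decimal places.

1. -88.905007, -0.344495
2. -36.988445, 178.865868
3. -18.397467, -179.217403
4. -88.964342, -119.277430

Point 1:
  φ: degrees = first 2 digits = 88, minutes = 54.3004; 88 + 54.3004/60 = 88.9050067
  S → negative
  λ: split at 3 digits → 000° and 20.6697′; 0 + 20.6697/60 = 0.3444950
  W → negative
Point 2:
  Lat: split at 2 digits → 36° and 59.3067′; 36 + 59.3067/60 = 36.9884450
  S ⇒ negate
  λ: split at 3 digits → 178° and 51.9521′; 178 + 51.9521/60 = 178.8658683
  E → positive
Point 3:
  Latitude: degrees = first 2 digits = 18, minutes = 23.848; 18 + 23.848/60 = 18.3974667
  S ⇒ negate
  Longitude: split at 3 digits → 179° and 13.0442′; 179 + 13.0442/60 = 179.2174033
  W → negative
Point 4:
  Lat: degrees = first 2 digits = 88, minutes = 57.86049; 88 + 57.86049/60 = 88.9643415
  S → negative
  λ: degrees = first 3 digits = 119, minutes = 16.64579; 119 + 16.64579/60 = 119.2774298
  hemisphere W, so the sign is −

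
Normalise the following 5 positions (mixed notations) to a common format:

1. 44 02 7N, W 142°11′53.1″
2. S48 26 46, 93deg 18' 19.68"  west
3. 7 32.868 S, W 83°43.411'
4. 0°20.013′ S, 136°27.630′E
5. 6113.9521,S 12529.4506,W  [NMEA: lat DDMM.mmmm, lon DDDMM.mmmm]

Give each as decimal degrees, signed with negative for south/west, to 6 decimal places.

1. 44.035278, -142.198083
2. -48.446111, -93.305467
3. -7.547800, -83.723517
4. -0.333550, 136.460500
5. -61.232535, -125.490843

Point 1:
  φ: 44 + 2/60 + 7/3600 = 44.0352778
  N ⇒ keep positive
  λ: 142 + 11/60 + 53.1/3600 = 142.1980833
  W ⇒ negate
Point 2:
  Lat: 26′ + 46″ = 26.76667′; 48 + 26.76667/60 = 48.4461111
  hemisphere S, so the sign is −
  Longitude: 93° + 18/60 + 19.68/3600 = 93 + 0.300000 + 0.005467 = 93.3054667
  hemisphere W, so the sign is −
Point 3:
  Lat: 32.868′ = 0.547800°; total 7.5478000
  S ⇒ negate
  λ: 43.411′ = 0.723517°; total 83.7235167
  W ⇒ negate
Point 4:
  φ: 0 + 20.013/60 = 0.3335500
  S ⇒ negate
  Lon: 136 + 27.63/60 = 136.4605000
  E → positive
Point 5:
  Latitude: split at 2 digits → 61° and 13.9521′; 61 + 13.9521/60 = 61.2325350
  hemisphere S, so the sign is −
  Lon: split at 3 digits → 125° and 29.4506′; 125 + 29.4506/60 = 125.4908433
  W ⇒ negate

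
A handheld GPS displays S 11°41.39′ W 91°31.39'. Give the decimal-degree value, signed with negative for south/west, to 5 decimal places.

-11.68983, -91.52317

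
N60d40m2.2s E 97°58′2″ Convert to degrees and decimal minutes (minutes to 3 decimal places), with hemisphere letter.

60° 40.037′ N, 97° 58.033′ E

Latitude: 40 + 2.2/60 = 40.03667′
Longitude: seconds/60 = 0.03333; minutes = 58 + 0.03333 = 58.03333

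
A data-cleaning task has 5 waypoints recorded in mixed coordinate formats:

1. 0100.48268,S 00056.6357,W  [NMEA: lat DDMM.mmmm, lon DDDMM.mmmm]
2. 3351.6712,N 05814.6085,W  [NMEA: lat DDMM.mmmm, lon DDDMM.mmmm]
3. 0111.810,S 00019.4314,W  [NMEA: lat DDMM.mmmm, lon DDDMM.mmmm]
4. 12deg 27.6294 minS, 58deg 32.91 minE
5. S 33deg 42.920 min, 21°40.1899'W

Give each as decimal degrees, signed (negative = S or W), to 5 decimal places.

Point 1:
  Lat: split at 2 digits → 01° and 0.48268′; 1 + 0.48268/60 = 1.008045
  S → negative
  λ: degrees = first 3 digits = 0, minutes = 56.6357; 0 + 56.6357/60 = 0.943928
  W ⇒ negate
Point 2:
  Latitude: split at 2 digits → 33° and 51.6712′; 33 + 51.6712/60 = 33.861187
  N → positive
  Longitude: degrees = first 3 digits = 58, minutes = 14.6085; 58 + 14.6085/60 = 58.243475
  W ⇒ negate
Point 3:
  φ: split at 2 digits → 01° and 11.81′; 1 + 11.81/60 = 1.196833
  S ⇒ negate
  Lon: split at 3 digits → 000° and 19.4314′; 0 + 19.4314/60 = 0.323857
  W ⇒ negate
Point 4:
  φ: 12 + 27.6294/60 = 12.460490
  S ⇒ negate
  Lon: 32.91′ = 0.548500°; total 58.548500
  E → positive
Point 5:
  φ: 42.92′ = 0.715333°; total 33.715333
  S → negative
  λ: 21 + 40.1899/60 = 21.669832
  W ⇒ negate

1. -1.00804, -0.94393
2. 33.86119, -58.24348
3. -1.19683, -0.32386
4. -12.46049, 58.54850
5. -33.71533, -21.66983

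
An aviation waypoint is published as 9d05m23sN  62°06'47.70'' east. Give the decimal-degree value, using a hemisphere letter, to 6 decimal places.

Latitude: 9 + 5/60 + 23/3600 = 9.0897222
Longitude: 62° + 6/60 + 47.7/3600 = 62 + 0.100000 + 0.013250 = 62.1132500

9.089722° N, 62.113250° E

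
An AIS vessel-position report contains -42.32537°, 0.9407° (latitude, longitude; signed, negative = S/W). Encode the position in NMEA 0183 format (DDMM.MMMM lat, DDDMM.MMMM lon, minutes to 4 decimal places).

4219.5222,S / 00056.4420,E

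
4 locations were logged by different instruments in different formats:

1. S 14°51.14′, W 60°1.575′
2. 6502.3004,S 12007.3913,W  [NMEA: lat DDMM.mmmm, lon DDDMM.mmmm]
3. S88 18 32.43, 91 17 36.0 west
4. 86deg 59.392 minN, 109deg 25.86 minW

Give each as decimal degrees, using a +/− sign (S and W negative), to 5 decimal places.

Point 1:
  Lat: 51.14′ = 0.852333°; total 14.852333
  S → negative
  Lon: 60 + 1.575/60 = 60.026250
  W → negative
Point 2:
  Latitude: degrees = first 2 digits = 65, minutes = 2.3004; 65 + 2.3004/60 = 65.038340
  hemisphere S, so the sign is −
  Lon: degrees = first 3 digits = 120, minutes = 7.3913; 120 + 7.3913/60 = 120.123188
  W ⇒ negate
Point 3:
  Latitude: 88 + 18/60 + 32.43/3600 = 88.309008
  hemisphere S, so the sign is −
  Lon: 17′ + 36″ = 17.60000′; 91 + 17.60000/60 = 91.293333
  W ⇒ negate
Point 4:
  φ: 86 + 59.392/60 = 86.989867
  N → positive
  Longitude: 25.86′ = 0.431000°; total 109.431000
  W ⇒ negate

1. -14.85233, -60.02625
2. -65.03834, -120.12319
3. -88.30901, -91.29333
4. 86.98987, -109.43100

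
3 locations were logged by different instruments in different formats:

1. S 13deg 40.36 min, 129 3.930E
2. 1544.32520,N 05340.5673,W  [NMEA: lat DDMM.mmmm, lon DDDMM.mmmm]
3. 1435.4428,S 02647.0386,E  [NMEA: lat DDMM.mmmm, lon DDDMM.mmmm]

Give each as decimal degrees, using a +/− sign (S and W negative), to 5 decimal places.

1. -13.67267, 129.06550
2. 15.73875, -53.67612
3. -14.59071, 26.78398

Point 1:
  Latitude: 40.36′ = 0.672667°; total 13.672667
  hemisphere S, so the sign is −
  λ: 129 + 3.93/60 = 129.065500
  E → positive
Point 2:
  Latitude: degrees = first 2 digits = 15, minutes = 44.3252; 15 + 44.3252/60 = 15.738753
  N ⇒ keep positive
  Longitude: degrees = first 3 digits = 53, minutes = 40.5673; 53 + 40.5673/60 = 53.676122
  W ⇒ negate
Point 3:
  Lat: split at 2 digits → 14° and 35.4428′; 14 + 35.4428/60 = 14.590713
  S ⇒ negate
  Lon: degrees = first 3 digits = 26, minutes = 47.0386; 26 + 47.0386/60 = 26.783977
  E ⇒ keep positive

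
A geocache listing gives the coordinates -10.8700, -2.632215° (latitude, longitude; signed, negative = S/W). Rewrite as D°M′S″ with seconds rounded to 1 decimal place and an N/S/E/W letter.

Latitude is negative → S; |value| = 10.870000
φ: 0.870000° → 52.20000′; 0.20000 × 60 = 12.000″
Longitude is negative → W; |value| = 2.632215
λ: whole degrees 2; 37.93290′ → 37′ and 55.974″

10°52′12.0″ S, 2°37′56.0″ W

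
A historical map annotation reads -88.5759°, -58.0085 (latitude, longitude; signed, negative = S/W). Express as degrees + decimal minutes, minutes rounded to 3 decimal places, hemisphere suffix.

88° 34.554′ S, 58° 0.510′ W

Latitude is negative → S; |value| = 88.575900
Lat: fractional part 0.575900 → 34.55400 minutes
Longitude is negative → W; |value| = 58.008500
Longitude: 58° + 0.008500 × 60 = 58° 0.51000′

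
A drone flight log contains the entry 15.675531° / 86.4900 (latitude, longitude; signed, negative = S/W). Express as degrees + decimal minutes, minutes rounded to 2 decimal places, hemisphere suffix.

φ: 15° + 0.675531 × 60 = 15° 40.5319′
λ: 86° + 0.490000 × 60 = 86° 29.4000′

15° 40.53′ N, 86° 29.40′ E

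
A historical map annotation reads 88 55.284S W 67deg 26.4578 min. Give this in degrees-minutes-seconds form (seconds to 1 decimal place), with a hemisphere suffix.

Latitude: fractional minutes 0.28400 × 60 = 17.040″
λ: fractional minutes 0.45780 × 60 = 27.468″

88°55′17.0″ S, 67°26′27.5″ W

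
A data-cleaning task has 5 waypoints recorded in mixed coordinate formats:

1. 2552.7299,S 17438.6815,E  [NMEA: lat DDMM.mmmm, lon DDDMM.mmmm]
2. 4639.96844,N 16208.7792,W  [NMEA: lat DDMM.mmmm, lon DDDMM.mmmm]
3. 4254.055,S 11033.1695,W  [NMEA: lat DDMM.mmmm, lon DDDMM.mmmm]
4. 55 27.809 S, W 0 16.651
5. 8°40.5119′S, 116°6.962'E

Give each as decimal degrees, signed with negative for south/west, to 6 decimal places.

1. -25.878832, 174.644692
2. 46.666141, -162.146320
3. -42.900917, -110.552825
4. -55.463483, -0.277517
5. -8.675198, 116.116033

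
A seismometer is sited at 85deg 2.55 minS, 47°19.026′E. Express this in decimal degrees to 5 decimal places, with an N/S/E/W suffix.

85.04250° S, 47.31710° E

Latitude: 85 + 2.55/60 = 85.042500
Longitude: 19.026′ = 0.317100°; total 47.317100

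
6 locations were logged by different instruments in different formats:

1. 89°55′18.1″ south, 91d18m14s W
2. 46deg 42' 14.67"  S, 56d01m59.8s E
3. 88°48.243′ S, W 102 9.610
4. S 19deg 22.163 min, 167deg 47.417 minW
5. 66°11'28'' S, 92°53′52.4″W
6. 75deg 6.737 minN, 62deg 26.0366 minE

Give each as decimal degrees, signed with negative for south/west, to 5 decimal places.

1. -89.92169, -91.30389
2. -46.70408, 56.03328
3. -88.80405, -102.16017
4. -19.36938, -167.79028
5. -66.19111, -92.89789
6. 75.11228, 62.43394

Point 1:
  Latitude: 89° + 55/60 + 18.1/3600 = 89 + 0.916667 + 0.005028 = 89.921694
  hemisphere S, so the sign is −
  Lon: 91° + 18/60 + 14/3600 = 91 + 0.300000 + 0.003889 = 91.303889
  W ⇒ negate
Point 2:
  Lat: 42′ + 14.67″ = 42.24450′; 46 + 42.24450/60 = 46.704075
  hemisphere S, so the sign is −
  λ: 56 + 1/60 + 59.8/3600 = 56.033278
  E ⇒ keep positive
Point 3:
  φ: 88 + 48.243/60 = 88.804050
  hemisphere S, so the sign is −
  Longitude: 102 + 9.61/60 = 102.160167
  hemisphere W, so the sign is −
Point 4:
  φ: 22.163′ = 0.369383°; total 19.369383
  S → negative
  λ: 47.417′ = 0.790283°; total 167.790283
  W → negative
Point 5:
  Lat: 66° + 11/60 + 28/3600 = 66 + 0.183333 + 0.007778 = 66.191111
  hemisphere S, so the sign is −
  λ: 92° + 53/60 + 52.4/3600 = 92 + 0.883333 + 0.014556 = 92.897889
  W ⇒ negate
Point 6:
  Latitude: 6.737′ = 0.112283°; total 75.112283
  N → positive
  Lon: 62 + 26.0366/60 = 62.433943
  E ⇒ keep positive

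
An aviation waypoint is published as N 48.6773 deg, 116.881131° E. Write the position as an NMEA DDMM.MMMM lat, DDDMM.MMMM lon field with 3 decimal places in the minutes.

4840.638,N / 11652.868,E

Lat: 48° + 0.677300 × 60 = 48° 40.63800′
Longitude: 116° + 0.881131 × 60 = 116° 52.86786′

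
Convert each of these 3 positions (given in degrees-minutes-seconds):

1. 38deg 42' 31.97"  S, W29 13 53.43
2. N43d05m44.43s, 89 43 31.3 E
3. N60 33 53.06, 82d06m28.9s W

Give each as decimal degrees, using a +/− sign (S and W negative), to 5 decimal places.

1. -38.70888, -29.23151
2. 43.09568, 89.72536
3. 60.56474, -82.10803

Point 1:
  Latitude: 42′ + 31.97″ = 42.53283′; 38 + 42.53283/60 = 38.708881
  hemisphere S, so the sign is −
  λ: 29 + 13/60 + 53.43/3600 = 29.231508
  hemisphere W, so the sign is −
Point 2:
  Latitude: 5′ + 44.43″ = 5.74050′; 43 + 5.74050/60 = 43.095675
  N ⇒ keep positive
  Lon: 89 + 43/60 + 31.3/3600 = 89.725361
  E ⇒ keep positive
Point 3:
  Lat: 60 + 33/60 + 53.06/3600 = 60.564739
  N → positive
  Lon: 6′ + 28.9″ = 6.48167′; 82 + 6.48167/60 = 82.108028
  W ⇒ negate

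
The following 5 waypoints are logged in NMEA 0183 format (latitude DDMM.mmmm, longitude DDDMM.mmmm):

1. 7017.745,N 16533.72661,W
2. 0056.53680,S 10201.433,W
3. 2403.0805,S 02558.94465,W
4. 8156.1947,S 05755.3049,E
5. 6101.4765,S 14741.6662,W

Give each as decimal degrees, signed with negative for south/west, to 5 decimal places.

1. 70.29575, -165.56211
2. -0.94228, -102.02388
3. -24.05134, -25.98241
4. -81.93658, 57.92175
5. -61.02461, -147.69444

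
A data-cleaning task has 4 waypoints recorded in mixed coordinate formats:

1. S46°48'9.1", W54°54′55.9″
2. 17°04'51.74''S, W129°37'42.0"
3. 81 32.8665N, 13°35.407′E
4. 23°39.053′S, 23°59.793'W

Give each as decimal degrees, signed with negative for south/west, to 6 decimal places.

1. -46.802528, -54.915528
2. -17.081039, -129.628333
3. 81.547775, 13.590117
4. -23.650883, -23.996550

Point 1:
  Latitude: 46° + 48/60 + 9.1/3600 = 46 + 0.800000 + 0.002528 = 46.8025278
  S ⇒ negate
  Longitude: 54 + 54/60 + 55.9/3600 = 54.9155278
  W ⇒ negate
Point 2:
  Lat: 17° + 4/60 + 51.74/3600 = 17 + 0.066667 + 0.014372 = 17.0810389
  hemisphere S, so the sign is −
  λ: 129 + 37/60 + 42/3600 = 129.6283333
  hemisphere W, so the sign is −
Point 3:
  φ: 32.8665′ = 0.547775°; total 81.5477750
  N → positive
  Lon: 13 + 35.407/60 = 13.5901167
  E → positive
Point 4:
  Lat: 23 + 39.053/60 = 23.6508833
  S → negative
  Lon: 59.793′ = 0.996550°; total 23.9965500
  W → negative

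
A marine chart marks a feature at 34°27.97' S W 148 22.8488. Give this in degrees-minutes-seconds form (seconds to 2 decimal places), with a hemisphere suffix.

φ: 27.97000′ → 27′ and 0.97000 × 60 = 58.2000″
Longitude: 22.84880′ → 22′ and 0.84880 × 60 = 50.9280″

34°27′58.20″ S, 148°22′50.93″ W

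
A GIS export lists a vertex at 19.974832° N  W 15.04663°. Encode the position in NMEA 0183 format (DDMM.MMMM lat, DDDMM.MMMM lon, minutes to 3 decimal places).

φ: fractional part 0.974832 → 58.48992 minutes
Longitude: 15° + 0.046630 × 60 = 15° 2.79780′

1958.490,N / 01502.798,W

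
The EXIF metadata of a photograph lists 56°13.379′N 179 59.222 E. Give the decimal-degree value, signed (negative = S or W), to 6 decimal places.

Lat: 56 + 13.379/60 = 56.2229833
N ⇒ keep positive
λ: 59.222′ = 0.987033°; total 179.9870333
E ⇒ keep positive

56.222983, 179.987033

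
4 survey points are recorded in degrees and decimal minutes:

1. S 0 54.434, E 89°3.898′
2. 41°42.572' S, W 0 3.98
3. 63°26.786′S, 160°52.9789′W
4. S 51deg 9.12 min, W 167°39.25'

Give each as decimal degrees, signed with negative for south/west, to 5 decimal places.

1. -0.90723, 89.06497
2. -41.70953, -0.06633
3. -63.44643, -160.88298
4. -51.15200, -167.65417

Point 1:
  Latitude: 54.434′ = 0.907233°; total 0.907233
  S → negative
  Lon: 89 + 3.898/60 = 89.064967
  E ⇒ keep positive
Point 2:
  φ: 41 + 42.572/60 = 41.709533
  S ⇒ negate
  Longitude: 3.98′ = 0.066333°; total 0.066333
  W → negative
Point 3:
  φ: 26.786′ = 0.446433°; total 63.446433
  S ⇒ negate
  Lon: 160 + 52.9789/60 = 160.882982
  W ⇒ negate
Point 4:
  Latitude: 9.12′ = 0.152000°; total 51.152000
  S → negative
  Longitude: 39.25′ = 0.654167°; total 167.654167
  W → negative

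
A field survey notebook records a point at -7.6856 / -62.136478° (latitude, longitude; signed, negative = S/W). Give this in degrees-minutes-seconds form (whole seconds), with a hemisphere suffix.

7°41′8″ S, 62°08′11″ W

Latitude is negative → S; |value| = 7.685600
Lat: 0.685600° → 41.13600′; 0.13600 × 60 = 8.16″
Longitude is negative → W; |value| = 62.136478
λ: whole degrees 62; 8.18868′ → 8′ and 11.32″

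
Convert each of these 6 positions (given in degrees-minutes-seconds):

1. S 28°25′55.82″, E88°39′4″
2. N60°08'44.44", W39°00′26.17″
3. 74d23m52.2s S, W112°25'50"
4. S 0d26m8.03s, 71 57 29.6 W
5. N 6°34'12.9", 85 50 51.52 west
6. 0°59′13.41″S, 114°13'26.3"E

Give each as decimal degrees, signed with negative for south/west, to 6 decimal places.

1. -28.432172, 88.651111
2. 60.145678, -39.007269
3. -74.397833, -112.430556
4. -0.435564, -71.958222
5. 6.570250, -85.847644
6. -0.987058, 114.223972

Point 1:
  Latitude: 28° + 25/60 + 55.82/3600 = 28 + 0.416667 + 0.015506 = 28.4321722
  S ⇒ negate
  Longitude: 88° + 39/60 + 4/3600 = 88 + 0.650000 + 0.001111 = 88.6511111
  E ⇒ keep positive
Point 2:
  Lat: 8′ + 44.44″ = 8.74067′; 60 + 8.74067/60 = 60.1456778
  N → positive
  λ: 0′ + 26.17″ = 0.43617′; 39 + 0.43617/60 = 39.0072694
  W ⇒ negate
Point 3:
  Lat: 74° + 23/60 + 52.2/3600 = 74 + 0.383333 + 0.014500 = 74.3978333
  S ⇒ negate
  Lon: 25′ + 50″ = 25.83333′; 112 + 25.83333/60 = 112.4305556
  W ⇒ negate
Point 4:
  Lat: 26′ + 8.03″ = 26.13383′; 0 + 26.13383/60 = 0.4355639
  S ⇒ negate
  Lon: 71° + 57/60 + 29.6/3600 = 71 + 0.950000 + 0.008222 = 71.9582222
  W ⇒ negate
Point 5:
  Latitude: 6° + 34/60 + 12.9/3600 = 6 + 0.566667 + 0.003583 = 6.5702500
  N → positive
  Lon: 85° + 50/60 + 51.52/3600 = 85 + 0.833333 + 0.014311 = 85.8476444
  W → negative
Point 6:
  Latitude: 59′ + 13.41″ = 59.22350′; 0 + 59.22350/60 = 0.9870583
  S → negative
  λ: 114° + 13/60 + 26.3/3600 = 114 + 0.216667 + 0.007306 = 114.2239722
  E ⇒ keep positive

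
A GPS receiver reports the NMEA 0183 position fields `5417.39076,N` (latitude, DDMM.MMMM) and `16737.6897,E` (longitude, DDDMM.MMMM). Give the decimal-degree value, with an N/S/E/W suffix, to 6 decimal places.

54.289846° N, 167.628162° E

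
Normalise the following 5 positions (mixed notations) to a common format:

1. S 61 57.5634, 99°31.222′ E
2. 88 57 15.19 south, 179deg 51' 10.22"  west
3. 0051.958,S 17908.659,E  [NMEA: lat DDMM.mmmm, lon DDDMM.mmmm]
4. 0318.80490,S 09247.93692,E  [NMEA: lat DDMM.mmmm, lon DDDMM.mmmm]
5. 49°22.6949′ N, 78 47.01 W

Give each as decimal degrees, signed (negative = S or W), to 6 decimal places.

Point 1:
  Latitude: 57.5634′ = 0.959390°; total 61.9593900
  S ⇒ negate
  λ: 99 + 31.222/60 = 99.5203667
  E ⇒ keep positive
Point 2:
  φ: 88 + 57/60 + 15.19/3600 = 88.9542194
  hemisphere S, so the sign is −
  λ: 51′ + 10.22″ = 51.17033′; 179 + 51.17033/60 = 179.8528389
  W → negative
Point 3:
  Lat: split at 2 digits → 00° and 51.958′; 0 + 51.958/60 = 0.8659667
  S ⇒ negate
  Longitude: degrees = first 3 digits = 179, minutes = 8.659; 179 + 8.659/60 = 179.1443167
  E → positive
Point 4:
  Lat: degrees = first 2 digits = 3, minutes = 18.8049; 3 + 18.8049/60 = 3.3134150
  hemisphere S, so the sign is −
  Longitude: degrees = first 3 digits = 92, minutes = 47.93692; 92 + 47.93692/60 = 92.7989487
  E ⇒ keep positive
Point 5:
  Lat: 49 + 22.6949/60 = 49.3782483
  N ⇒ keep positive
  λ: 78 + 47.01/60 = 78.7835000
  hemisphere W, so the sign is −

1. -61.959390, 99.520367
2. -88.954219, -179.852839
3. -0.865967, 179.144317
4. -3.313415, 92.798949
5. 49.378248, -78.783500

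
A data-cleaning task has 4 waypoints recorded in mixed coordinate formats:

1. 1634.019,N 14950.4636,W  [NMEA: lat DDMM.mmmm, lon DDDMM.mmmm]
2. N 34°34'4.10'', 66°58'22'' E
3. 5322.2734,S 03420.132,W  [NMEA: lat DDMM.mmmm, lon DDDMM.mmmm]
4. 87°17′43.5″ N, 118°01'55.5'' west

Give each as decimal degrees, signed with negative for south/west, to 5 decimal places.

Point 1:
  Lat: split at 2 digits → 16° and 34.019′; 16 + 34.019/60 = 16.566983
  N → positive
  Longitude: degrees = first 3 digits = 149, minutes = 50.4636; 149 + 50.4636/60 = 149.841060
  hemisphere W, so the sign is −
Point 2:
  φ: 34° + 34/60 + 4.1/3600 = 34 + 0.566667 + 0.001139 = 34.567806
  N ⇒ keep positive
  Lon: 66° + 58/60 + 22/3600 = 66 + 0.966667 + 0.006111 = 66.972778
  E → positive
Point 3:
  φ: split at 2 digits → 53° and 22.2734′; 53 + 22.2734/60 = 53.371223
  hemisphere S, so the sign is −
  λ: degrees = first 3 digits = 34, minutes = 20.132; 34 + 20.132/60 = 34.335533
  W ⇒ negate
Point 4:
  Latitude: 17′ + 43.5″ = 17.72500′; 87 + 17.72500/60 = 87.295417
  N → positive
  Longitude: 118 + 1/60 + 55.5/3600 = 118.032083
  hemisphere W, so the sign is −

1. 16.56698, -149.84106
2. 34.56781, 66.97278
3. -53.37122, -34.33553
4. 87.29542, -118.03208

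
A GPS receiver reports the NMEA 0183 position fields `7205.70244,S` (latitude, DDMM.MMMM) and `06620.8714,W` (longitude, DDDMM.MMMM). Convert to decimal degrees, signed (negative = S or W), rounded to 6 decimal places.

-72.095041, -66.347857

φ: split at 2 digits → 72° and 5.70244′; 72 + 5.70244/60 = 72.0950407
S → negative
λ: degrees = first 3 digits = 66, minutes = 20.8714; 66 + 20.8714/60 = 66.3478567
W ⇒ negate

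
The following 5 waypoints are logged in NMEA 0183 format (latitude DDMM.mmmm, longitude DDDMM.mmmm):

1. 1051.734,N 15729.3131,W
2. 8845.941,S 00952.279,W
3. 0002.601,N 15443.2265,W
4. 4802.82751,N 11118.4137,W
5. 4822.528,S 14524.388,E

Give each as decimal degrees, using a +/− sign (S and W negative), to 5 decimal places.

Point 1:
  φ: degrees = first 2 digits = 10, minutes = 51.734; 10 + 51.734/60 = 10.862233
  N ⇒ keep positive
  Lon: split at 3 digits → 157° and 29.3131′; 157 + 29.3131/60 = 157.488552
  W → negative
Point 2:
  Latitude: split at 2 digits → 88° and 45.941′; 88 + 45.941/60 = 88.765683
  S → negative
  λ: degrees = first 3 digits = 9, minutes = 52.279; 9 + 52.279/60 = 9.871317
  W ⇒ negate
Point 3:
  Lat: split at 2 digits → 00° and 2.601′; 0 + 2.601/60 = 0.043350
  N → positive
  λ: split at 3 digits → 154° and 43.2265′; 154 + 43.2265/60 = 154.720442
  W ⇒ negate
Point 4:
  Latitude: split at 2 digits → 48° and 2.82751′; 48 + 2.82751/60 = 48.047125
  N → positive
  Longitude: split at 3 digits → 111° and 18.4137′; 111 + 18.4137/60 = 111.306895
  hemisphere W, so the sign is −
Point 5:
  Lat: split at 2 digits → 48° and 22.528′; 48 + 22.528/60 = 48.375467
  hemisphere S, so the sign is −
  Longitude: degrees = first 3 digits = 145, minutes = 24.388; 145 + 24.388/60 = 145.406467
  E ⇒ keep positive

1. 10.86223, -157.48855
2. -88.76568, -9.87132
3. 0.04335, -154.72044
4. 48.04713, -111.30690
5. -48.37547, 145.40647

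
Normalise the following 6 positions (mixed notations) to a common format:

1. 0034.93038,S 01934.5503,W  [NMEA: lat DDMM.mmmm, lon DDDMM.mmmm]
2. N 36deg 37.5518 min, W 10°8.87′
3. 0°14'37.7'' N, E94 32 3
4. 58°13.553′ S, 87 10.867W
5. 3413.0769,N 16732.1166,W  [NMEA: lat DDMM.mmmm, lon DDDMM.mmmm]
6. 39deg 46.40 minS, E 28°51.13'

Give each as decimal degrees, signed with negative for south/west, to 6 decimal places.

1. -0.582173, -19.575838
2. 36.625863, -10.147833
3. 0.243806, 94.534167
4. -58.225883, -87.181117
5. 34.217948, -167.535277
6. -39.773333, 28.852167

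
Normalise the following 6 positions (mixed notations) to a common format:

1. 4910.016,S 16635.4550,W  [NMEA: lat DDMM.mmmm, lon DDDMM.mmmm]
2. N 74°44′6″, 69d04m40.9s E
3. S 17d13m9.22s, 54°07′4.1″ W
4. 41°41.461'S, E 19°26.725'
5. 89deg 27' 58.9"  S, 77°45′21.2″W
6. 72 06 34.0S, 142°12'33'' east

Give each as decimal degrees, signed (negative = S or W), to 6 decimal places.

Point 1:
  φ: degrees = first 2 digits = 49, minutes = 10.016; 49 + 10.016/60 = 49.1669333
  hemisphere S, so the sign is −
  λ: split at 3 digits → 166° and 35.455′; 166 + 35.455/60 = 166.5909167
  hemisphere W, so the sign is −
Point 2:
  φ: 74 + 44/60 + 6/3600 = 74.7350000
  N ⇒ keep positive
  λ: 69° + 4/60 + 40.9/3600 = 69 + 0.066667 + 0.011361 = 69.0780278
  E → positive
Point 3:
  Lat: 13′ + 9.22″ = 13.15367′; 17 + 13.15367/60 = 17.2192278
  S → negative
  Longitude: 7′ + 4.1″ = 7.06833′; 54 + 7.06833/60 = 54.1178056
  W ⇒ negate
Point 4:
  Lat: 41 + 41.461/60 = 41.6910167
  S → negative
  Lon: 19 + 26.725/60 = 19.4454167
  E ⇒ keep positive
Point 5:
  Latitude: 89° + 27/60 + 58.9/3600 = 89 + 0.450000 + 0.016361 = 89.4663611
  hemisphere S, so the sign is −
  Longitude: 45′ + 21.2″ = 45.35333′; 77 + 45.35333/60 = 77.7558889
  W ⇒ negate
Point 6:
  Latitude: 72° + 6/60 + 34/3600 = 72 + 0.100000 + 0.009444 = 72.1094444
  S ⇒ negate
  Lon: 142° + 12/60 + 33/3600 = 142 + 0.200000 + 0.009167 = 142.2091667
  E → positive

1. -49.166933, -166.590917
2. 74.735000, 69.078028
3. -17.219228, -54.117806
4. -41.691017, 19.445417
5. -89.466361, -77.755889
6. -72.109444, 142.209167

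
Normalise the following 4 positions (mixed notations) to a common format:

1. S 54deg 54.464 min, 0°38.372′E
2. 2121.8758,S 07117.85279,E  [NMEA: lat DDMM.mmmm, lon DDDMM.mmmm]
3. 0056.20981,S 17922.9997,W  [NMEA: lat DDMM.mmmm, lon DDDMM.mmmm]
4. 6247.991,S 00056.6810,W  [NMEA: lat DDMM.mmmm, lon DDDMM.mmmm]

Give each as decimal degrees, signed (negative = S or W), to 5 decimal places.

1. -54.90773, 0.63953
2. -21.36460, 71.29755
3. -0.93683, -179.38333
4. -62.79985, -0.94468

Point 1:
  Latitude: 54.464′ = 0.907733°; total 54.907733
  hemisphere S, so the sign is −
  Lon: 0 + 38.372/60 = 0.639533
  E ⇒ keep positive
Point 2:
  φ: split at 2 digits → 21° and 21.8758′; 21 + 21.8758/60 = 21.364597
  S → negative
  Longitude: split at 3 digits → 071° and 17.85279′; 71 + 17.85279/60 = 71.297547
  E → positive
Point 3:
  Latitude: split at 2 digits → 00° and 56.20981′; 0 + 56.20981/60 = 0.936830
  S ⇒ negate
  Lon: split at 3 digits → 179° and 22.9997′; 179 + 22.9997/60 = 179.383328
  W ⇒ negate
Point 4:
  φ: degrees = first 2 digits = 62, minutes = 47.991; 62 + 47.991/60 = 62.799850
  hemisphere S, so the sign is −
  Longitude: split at 3 digits → 000° and 56.681′; 0 + 56.681/60 = 0.944683
  W ⇒ negate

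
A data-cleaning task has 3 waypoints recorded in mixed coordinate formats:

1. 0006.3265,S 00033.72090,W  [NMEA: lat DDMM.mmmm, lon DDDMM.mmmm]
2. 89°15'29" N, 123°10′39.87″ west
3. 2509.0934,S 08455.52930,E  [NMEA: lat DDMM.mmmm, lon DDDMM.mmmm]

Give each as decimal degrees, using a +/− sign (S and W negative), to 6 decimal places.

1. -0.105442, -0.562015
2. 89.258056, -123.177742
3. -25.151557, 84.925488

Point 1:
  Latitude: split at 2 digits → 00° and 6.3265′; 0 + 6.3265/60 = 0.1054417
  hemisphere S, so the sign is −
  λ: degrees = first 3 digits = 0, minutes = 33.7209; 0 + 33.7209/60 = 0.5620150
  W → negative
Point 2:
  φ: 15′ + 29″ = 15.48333′; 89 + 15.48333/60 = 89.2580556
  N → positive
  Lon: 10′ + 39.87″ = 10.66450′; 123 + 10.66450/60 = 123.1777417
  W → negative
Point 3:
  Latitude: degrees = first 2 digits = 25, minutes = 9.0934; 25 + 9.0934/60 = 25.1515567
  S ⇒ negate
  Longitude: degrees = first 3 digits = 84, minutes = 55.5293; 84 + 55.5293/60 = 84.9254883
  E ⇒ keep positive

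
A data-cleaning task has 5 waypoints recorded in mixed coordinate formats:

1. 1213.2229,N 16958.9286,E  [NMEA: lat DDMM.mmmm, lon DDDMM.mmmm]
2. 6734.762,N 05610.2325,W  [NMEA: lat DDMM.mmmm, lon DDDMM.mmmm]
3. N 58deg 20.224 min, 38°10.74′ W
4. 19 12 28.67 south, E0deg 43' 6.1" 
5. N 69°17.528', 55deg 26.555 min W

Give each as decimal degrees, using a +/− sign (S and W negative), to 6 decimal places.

1. 12.220382, 169.982143
2. 67.579367, -56.170542
3. 58.337067, -38.179000
4. -19.207964, 0.718361
5. 69.292133, -55.442583

Point 1:
  Latitude: degrees = first 2 digits = 12, minutes = 13.2229; 12 + 13.2229/60 = 12.2203817
  N → positive
  Longitude: degrees = first 3 digits = 169, minutes = 58.9286; 169 + 58.9286/60 = 169.9821433
  E → positive
Point 2:
  Lat: split at 2 digits → 67° and 34.762′; 67 + 34.762/60 = 67.5793667
  N ⇒ keep positive
  λ: split at 3 digits → 056° and 10.2325′; 56 + 10.2325/60 = 56.1705417
  W → negative
Point 3:
  Latitude: 20.224′ = 0.337067°; total 58.3370667
  N ⇒ keep positive
  Lon: 10.74′ = 0.179000°; total 38.1790000
  W → negative
Point 4:
  Latitude: 19 + 12/60 + 28.67/3600 = 19.2079639
  S → negative
  Lon: 0° + 43/60 + 6.1/3600 = 0 + 0.716667 + 0.001694 = 0.7183611
  E → positive
Point 5:
  Latitude: 69 + 17.528/60 = 69.2921333
  N ⇒ keep positive
  Longitude: 55 + 26.555/60 = 55.4425833
  hemisphere W, so the sign is −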